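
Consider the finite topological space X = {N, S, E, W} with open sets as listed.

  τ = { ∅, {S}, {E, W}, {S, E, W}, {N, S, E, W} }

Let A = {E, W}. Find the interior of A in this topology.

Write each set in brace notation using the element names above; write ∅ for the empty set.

{E, W}

interior: largest open inside A is {E, W} (from ∅, {E, W})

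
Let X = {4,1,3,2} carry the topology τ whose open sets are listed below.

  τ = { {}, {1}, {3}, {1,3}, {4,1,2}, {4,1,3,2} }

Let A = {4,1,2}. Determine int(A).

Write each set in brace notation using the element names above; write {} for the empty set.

{4,1,2}

opens ⊆ A: {}, {1}, {4,1,2}; union → int = {4,1,2}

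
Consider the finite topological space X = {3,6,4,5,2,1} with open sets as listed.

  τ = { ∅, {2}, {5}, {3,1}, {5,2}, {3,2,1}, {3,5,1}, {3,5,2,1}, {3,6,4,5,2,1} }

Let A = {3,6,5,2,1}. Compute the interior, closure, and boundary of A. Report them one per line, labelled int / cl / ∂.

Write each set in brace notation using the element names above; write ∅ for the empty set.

int(A) = {3,5,2,1}
cl(A)  = {3,6,4,5,2,1}
∂A     = {6,4}

open subsets of A: ∅, {2}, {5}, {3,1}, {5,2}, {3,5,1}, {3,2,1}, {3,5,2,1}; so int(A) = {3,5,2,1}
closure: X∖int(X∖A) = X∖∅ = {3,6,4,5,2,1}
∂A = {3,6,4,5,2,1} minus {3,5,2,1} = {6,4}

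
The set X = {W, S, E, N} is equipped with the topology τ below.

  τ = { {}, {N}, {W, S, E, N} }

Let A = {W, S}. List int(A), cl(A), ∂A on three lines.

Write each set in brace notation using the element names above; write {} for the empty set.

int(A) = {}
cl(A)  = {W, S, E}
∂A     = {W, S, E}

open subsets of A: {}; so int(A) = {}
closure: X∖int(X∖A) = X∖{N} = {W, S, E}
∂A = {W, S, E} minus {} = {W, S, E}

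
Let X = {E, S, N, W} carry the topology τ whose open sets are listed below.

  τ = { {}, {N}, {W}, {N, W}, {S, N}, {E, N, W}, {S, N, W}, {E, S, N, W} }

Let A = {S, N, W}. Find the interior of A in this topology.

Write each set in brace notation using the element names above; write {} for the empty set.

{S, N, W}

open subsets of A: {}, {N}, {W}, {S, N}, {N, W}, {S, N, W}; so int(A) = {S, N, W}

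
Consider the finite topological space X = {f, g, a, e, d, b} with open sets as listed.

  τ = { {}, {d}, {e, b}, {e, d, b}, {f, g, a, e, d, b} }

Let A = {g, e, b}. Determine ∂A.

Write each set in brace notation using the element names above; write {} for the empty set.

open subsets of A: {}, {e, b}; so int(A) = {e, b}
closure: X∖int(X∖A) = X∖{d} = {f, g, a, e, b}
∂A = {f, g, a, e, b} minus {e, b} = {f, g, a}

{f, g, a}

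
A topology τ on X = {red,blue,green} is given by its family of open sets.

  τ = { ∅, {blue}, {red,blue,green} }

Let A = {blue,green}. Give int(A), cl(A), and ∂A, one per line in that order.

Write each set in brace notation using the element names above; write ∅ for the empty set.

int(A) = {blue}
cl(A)  = {red,blue,green}
∂A     = {red,green}

interior: largest open inside A is {blue} (from ∅, {blue})
cl via duality: int({red}) = ∅, so X∖∅ = {red,blue,green}
cl∖int = {red,green}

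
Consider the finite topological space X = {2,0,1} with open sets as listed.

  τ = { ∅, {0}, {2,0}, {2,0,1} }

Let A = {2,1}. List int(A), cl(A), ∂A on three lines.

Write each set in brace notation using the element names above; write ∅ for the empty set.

open subsets of A: ∅; so int(A) = ∅
closure: X∖int(X∖A) = X∖{0} = {2,1}
∂A = {2,1} minus ∅ = {2,1}

int(A) = ∅
cl(A)  = {2,1}
∂A     = {2,1}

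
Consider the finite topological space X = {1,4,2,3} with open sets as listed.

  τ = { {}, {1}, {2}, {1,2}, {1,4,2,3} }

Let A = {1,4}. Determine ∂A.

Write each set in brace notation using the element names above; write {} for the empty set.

opens ⊆ A: {}, {1}; union → int = {1}
complement {2,3}; its interior {2}; cl(A) = X∖{2} = {1,4,3}
boundary = {1,4,3} ∖ {1} = {4,3}

{4,3}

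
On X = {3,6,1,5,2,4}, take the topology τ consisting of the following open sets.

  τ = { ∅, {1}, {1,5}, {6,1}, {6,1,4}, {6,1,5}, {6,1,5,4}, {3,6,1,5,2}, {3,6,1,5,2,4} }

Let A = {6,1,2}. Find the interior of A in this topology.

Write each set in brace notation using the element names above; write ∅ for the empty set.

{6,1}

U open, U⊆A: ∅, {1}, {6,1}. int(A) = ⋃ = {6,1}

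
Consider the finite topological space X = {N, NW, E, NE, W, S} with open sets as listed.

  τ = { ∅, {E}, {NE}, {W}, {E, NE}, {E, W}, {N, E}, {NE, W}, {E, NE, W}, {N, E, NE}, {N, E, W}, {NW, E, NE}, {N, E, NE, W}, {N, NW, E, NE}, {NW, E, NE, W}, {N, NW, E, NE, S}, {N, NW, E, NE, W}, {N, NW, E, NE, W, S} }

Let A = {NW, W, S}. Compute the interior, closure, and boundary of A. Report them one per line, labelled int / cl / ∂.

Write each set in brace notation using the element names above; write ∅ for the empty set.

int(A) = {W}
cl(A)  = {NW, W, S}
∂A     = {NW, S}

U open, U⊆A: ∅, {W}. int(A) = ⋃ = {W}
X∖A={N, E, NE}, int(X∖A)={N, E, NE}, hence cl(A)={NW, W, S}
∂A: remove int from cl → {NW, S}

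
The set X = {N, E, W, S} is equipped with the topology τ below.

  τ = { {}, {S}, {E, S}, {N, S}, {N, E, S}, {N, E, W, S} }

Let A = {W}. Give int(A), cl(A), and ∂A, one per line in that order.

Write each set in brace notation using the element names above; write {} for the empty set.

int(A) = {}
cl(A)  = {W}
∂A     = {W}

opens ⊆ A: {}; union → int = {}
complement {N, E, S}; its interior {N, E, S}; cl(A) = X∖{N, E, S} = {W}
boundary = {W} ∖ {} = {W}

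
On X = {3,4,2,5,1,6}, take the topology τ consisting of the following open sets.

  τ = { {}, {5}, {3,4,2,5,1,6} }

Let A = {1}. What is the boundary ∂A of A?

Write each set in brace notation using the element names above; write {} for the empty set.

{3,4,2,1,6}

open subsets of A: {}; so int(A) = {}
closure: X∖int(X∖A) = X∖{5} = {3,4,2,1,6}
∂A = {3,4,2,1,6} minus {} = {3,4,2,1,6}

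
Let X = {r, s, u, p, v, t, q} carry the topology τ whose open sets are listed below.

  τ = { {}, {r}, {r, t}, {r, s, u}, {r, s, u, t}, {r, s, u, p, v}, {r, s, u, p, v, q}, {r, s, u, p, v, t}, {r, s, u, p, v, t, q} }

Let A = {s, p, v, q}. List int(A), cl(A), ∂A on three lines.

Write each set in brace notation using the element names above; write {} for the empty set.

open subsets of A: {}; so int(A) = {}
closure: X∖int(X∖A) = X∖{r, t} = {s, u, p, v, q}
∂A = {s, u, p, v, q} minus {} = {s, u, p, v, q}

int(A) = {}
cl(A)  = {s, u, p, v, q}
∂A     = {s, u, p, v, q}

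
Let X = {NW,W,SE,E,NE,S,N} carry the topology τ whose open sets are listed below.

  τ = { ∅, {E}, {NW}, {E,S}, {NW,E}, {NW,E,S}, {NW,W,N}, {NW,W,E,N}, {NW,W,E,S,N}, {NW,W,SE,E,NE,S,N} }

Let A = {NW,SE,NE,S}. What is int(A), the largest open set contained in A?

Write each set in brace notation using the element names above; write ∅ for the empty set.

interior: largest open inside A is {NW} (from ∅, {NW})

{NW}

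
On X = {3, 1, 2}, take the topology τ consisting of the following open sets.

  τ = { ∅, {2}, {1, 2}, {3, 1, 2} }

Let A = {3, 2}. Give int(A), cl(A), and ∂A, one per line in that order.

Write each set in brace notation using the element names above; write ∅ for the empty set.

U open, U⊆A: ∅, {2}. int(A) = ⋃ = {2}
X∖A={1}, int(X∖A)=∅, hence cl(A)={3, 1, 2}
∂A: remove int from cl → {3, 1}

int(A) = {2}
cl(A)  = {3, 1, 2}
∂A     = {3, 1}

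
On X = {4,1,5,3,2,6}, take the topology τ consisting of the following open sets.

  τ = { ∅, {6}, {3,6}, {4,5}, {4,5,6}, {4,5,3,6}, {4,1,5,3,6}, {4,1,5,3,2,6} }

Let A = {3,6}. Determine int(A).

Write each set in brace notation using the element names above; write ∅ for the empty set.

interior: largest open inside A is {3,6} (from ∅, {6}, {3,6})

{3,6}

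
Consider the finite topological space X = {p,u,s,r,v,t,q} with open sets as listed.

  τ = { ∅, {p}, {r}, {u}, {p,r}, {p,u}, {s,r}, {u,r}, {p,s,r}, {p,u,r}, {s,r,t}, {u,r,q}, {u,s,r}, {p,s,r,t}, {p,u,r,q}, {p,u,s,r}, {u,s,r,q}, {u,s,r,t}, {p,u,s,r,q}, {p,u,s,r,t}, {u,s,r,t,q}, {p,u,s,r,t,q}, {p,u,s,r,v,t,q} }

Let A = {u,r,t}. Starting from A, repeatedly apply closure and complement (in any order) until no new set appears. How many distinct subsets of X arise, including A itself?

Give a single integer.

closure: X∖int(X∖A) = X∖{p} = {u,s,r,v,t,q}
Let k=closure and c=complement:
  1. A     = {u,r,t}
  2. kA    = {u,s,r,v,t,q}
  3. cA    = {p,s,v,q}
  4. ckA   = {p}
  5. kcA   = {p,s,v,t,q}
  6. kckA  = {p,v}
  7. ckcA  = {u,r}
  8. ckckA = {u,s,r,t,q}
— saturated at 8

8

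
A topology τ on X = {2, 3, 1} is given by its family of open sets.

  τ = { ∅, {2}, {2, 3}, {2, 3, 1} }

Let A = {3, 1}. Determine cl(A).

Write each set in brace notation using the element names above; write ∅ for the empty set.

complement {2}; its interior {2}; cl(A) = X∖{2} = {3, 1}

{3, 1}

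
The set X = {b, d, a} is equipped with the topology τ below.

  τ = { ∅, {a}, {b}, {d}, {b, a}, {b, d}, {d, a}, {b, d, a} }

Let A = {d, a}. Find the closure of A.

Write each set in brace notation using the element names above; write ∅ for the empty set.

complement {b}; its interior {b}; cl(A) = X∖{b} = {d, a}

{d, a}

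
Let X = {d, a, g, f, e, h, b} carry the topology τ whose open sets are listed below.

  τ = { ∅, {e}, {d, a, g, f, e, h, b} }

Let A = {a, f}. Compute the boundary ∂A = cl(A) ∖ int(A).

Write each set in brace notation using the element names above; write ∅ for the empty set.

opens ⊆ A: ∅; union → int = ∅
complement {d, g, e, h, b}; its interior {e}; cl(A) = X∖{e} = {d, a, g, f, h, b}
boundary = {d, a, g, f, h, b} ∖ ∅ = {d, a, g, f, h, b}

{d, a, g, f, h, b}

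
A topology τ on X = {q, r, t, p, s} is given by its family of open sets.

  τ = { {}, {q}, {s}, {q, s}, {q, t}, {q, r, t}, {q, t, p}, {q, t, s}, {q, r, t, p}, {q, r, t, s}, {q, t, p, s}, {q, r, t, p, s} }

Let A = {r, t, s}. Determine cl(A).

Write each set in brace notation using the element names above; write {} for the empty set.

complement {q, p}; its interior {q}; cl(A) = X∖{q} = {r, t, p, s}

{r, t, p, s}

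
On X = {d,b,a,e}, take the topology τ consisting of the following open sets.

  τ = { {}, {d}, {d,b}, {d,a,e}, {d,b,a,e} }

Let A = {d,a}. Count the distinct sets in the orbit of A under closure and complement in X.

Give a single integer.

complement {b,e}; its interior {}; cl(A) = X∖{} = {d,b,a,e}
With k = closure, c = complement:
  1. A     = {d,a}
  2. kA    = {d,b,a,e}
  3. cA    = {b,e}
  4. ckA   = {}
  5. kcA   = {b,a,e}
  6. ckcA  = {d}
k, c of each give nothing new

6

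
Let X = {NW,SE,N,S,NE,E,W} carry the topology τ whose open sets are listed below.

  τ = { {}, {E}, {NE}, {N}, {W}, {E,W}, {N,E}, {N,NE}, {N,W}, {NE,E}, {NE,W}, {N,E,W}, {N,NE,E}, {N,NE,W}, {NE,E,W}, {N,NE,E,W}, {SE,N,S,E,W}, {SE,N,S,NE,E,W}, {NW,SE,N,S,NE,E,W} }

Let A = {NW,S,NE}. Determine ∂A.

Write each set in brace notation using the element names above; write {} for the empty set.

opens ⊆ A: {}, {NE}; union → int = {NE}
complement {SE,N,E,W}; its interior {N,E,W}; cl(A) = X∖{N,E,W} = {NW,SE,S,NE}
boundary = {NW,SE,S,NE} ∖ {NE} = {NW,SE,S}

{NW,SE,S}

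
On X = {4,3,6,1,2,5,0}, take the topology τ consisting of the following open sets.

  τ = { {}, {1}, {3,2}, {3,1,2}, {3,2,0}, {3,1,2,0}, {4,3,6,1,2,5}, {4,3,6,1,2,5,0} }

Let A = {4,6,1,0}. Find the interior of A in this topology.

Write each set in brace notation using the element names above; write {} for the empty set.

{1}

interior: largest open inside A is {1} (from {}, {1})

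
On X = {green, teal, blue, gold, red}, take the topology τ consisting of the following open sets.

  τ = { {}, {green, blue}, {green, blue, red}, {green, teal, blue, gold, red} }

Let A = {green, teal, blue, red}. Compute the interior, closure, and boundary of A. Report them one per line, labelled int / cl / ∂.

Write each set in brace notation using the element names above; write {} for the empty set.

int(A) = {green, blue, red}
cl(A)  = {green, teal, blue, gold, red}
∂A     = {teal, gold}

U open, U⊆A: {}, {green, blue}, {green, blue, red}. int(A) = ⋃ = {green, blue, red}
X∖A={gold}, int(X∖A)={}, hence cl(A)={green, teal, blue, gold, red}
∂A: remove int from cl → {teal, gold}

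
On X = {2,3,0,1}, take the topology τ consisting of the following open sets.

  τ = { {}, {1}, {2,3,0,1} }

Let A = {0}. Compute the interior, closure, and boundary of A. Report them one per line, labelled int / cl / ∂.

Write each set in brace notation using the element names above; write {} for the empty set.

U open, U⊆A: {}. int(A) = ⋃ = {}
X∖A={2,3,1}, int(X∖A)={1}, hence cl(A)={2,3,0}
∂A: remove int from cl → {2,3,0}

int(A) = {}
cl(A)  = {2,3,0}
∂A     = {2,3,0}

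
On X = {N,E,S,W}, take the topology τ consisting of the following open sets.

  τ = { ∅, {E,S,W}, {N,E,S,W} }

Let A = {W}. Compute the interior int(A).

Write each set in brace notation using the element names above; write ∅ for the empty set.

∅

open subsets of A: ∅; so int(A) = ∅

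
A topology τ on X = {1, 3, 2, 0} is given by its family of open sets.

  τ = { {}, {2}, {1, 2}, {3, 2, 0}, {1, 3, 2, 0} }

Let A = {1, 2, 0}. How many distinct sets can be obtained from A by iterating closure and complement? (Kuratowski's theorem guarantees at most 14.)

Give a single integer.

X∖A={3}, int(X∖A)={}, hence cl(A)={1, 3, 2, 0}
Orbit (k=closure, c=complement):
  1. A     = {1, 2, 0}
  2. kA    = {1, 3, 2, 0}
  3. cA    = {3}
  4. ckA   = {}
  5. kcA   = {3, 0}
  6. ckcA  = {1, 2}
(closed under both — stop)

6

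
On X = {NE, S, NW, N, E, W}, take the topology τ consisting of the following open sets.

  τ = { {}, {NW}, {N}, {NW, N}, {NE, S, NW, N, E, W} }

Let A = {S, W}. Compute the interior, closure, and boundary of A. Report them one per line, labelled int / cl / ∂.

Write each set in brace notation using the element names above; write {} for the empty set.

opens ⊆ A: {}; union → int = {}
complement {NE, NW, N, E}; its interior {NW, N}; cl(A) = X∖{NW, N} = {NE, S, E, W}
boundary = {NE, S, E, W} ∖ {} = {NE, S, E, W}

int(A) = {}
cl(A)  = {NE, S, E, W}
∂A     = {NE, S, E, W}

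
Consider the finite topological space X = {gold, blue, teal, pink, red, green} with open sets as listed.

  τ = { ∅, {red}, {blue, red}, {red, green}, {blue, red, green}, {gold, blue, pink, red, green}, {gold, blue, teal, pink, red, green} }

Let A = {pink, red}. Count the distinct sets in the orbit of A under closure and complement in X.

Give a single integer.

closure: X∖int(X∖A) = X∖∅ = {gold, blue, teal, pink, red, green}
Let k=closure and c=complement:
  1. A     = {pink, red}
  2. kA    = {gold, blue, teal, pink, red, green}
  3. cA    = {gold, blue, teal, green}
  4. ckA   = ∅
  5. kcA   = {gold, blue, teal, pink, green}
  6. ckcA  = {red}
— saturated at 6

6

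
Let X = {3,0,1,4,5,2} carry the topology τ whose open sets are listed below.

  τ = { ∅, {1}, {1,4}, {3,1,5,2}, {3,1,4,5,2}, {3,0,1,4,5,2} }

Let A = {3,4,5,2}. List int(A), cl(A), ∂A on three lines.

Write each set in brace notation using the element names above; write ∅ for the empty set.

int(A) = ∅
cl(A)  = {3,0,4,5,2}
∂A     = {3,0,4,5,2}

open subsets of A: ∅; so int(A) = ∅
closure: X∖int(X∖A) = X∖{1} = {3,0,4,5,2}
∂A = {3,0,4,5,2} minus ∅ = {3,0,4,5,2}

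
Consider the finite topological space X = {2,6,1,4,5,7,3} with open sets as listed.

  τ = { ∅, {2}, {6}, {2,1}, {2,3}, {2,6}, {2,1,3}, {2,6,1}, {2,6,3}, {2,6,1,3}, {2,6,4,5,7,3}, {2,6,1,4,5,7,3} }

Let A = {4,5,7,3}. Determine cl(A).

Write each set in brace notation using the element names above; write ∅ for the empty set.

X∖A={2,6,1}, int(X∖A)={2,6,1}, hence cl(A)={4,5,7,3}

{4,5,7,3}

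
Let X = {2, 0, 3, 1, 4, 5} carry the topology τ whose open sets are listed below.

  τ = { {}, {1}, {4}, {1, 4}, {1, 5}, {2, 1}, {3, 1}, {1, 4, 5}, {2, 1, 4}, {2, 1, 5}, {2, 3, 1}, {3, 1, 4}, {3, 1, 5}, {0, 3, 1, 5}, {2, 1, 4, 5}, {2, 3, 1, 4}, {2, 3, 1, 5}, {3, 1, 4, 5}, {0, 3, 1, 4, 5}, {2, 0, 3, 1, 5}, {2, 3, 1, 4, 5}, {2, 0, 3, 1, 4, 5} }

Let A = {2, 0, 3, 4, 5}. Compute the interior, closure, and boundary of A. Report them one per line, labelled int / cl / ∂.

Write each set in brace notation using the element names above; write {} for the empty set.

int(A) = {4}
cl(A)  = {2, 0, 3, 4, 5}
∂A     = {2, 0, 3, 5}

U open, U⊆A: {}, {4}. int(A) = ⋃ = {4}
X∖A={1}, int(X∖A)={1}, hence cl(A)={2, 0, 3, 4, 5}
∂A: remove int from cl → {2, 0, 3, 5}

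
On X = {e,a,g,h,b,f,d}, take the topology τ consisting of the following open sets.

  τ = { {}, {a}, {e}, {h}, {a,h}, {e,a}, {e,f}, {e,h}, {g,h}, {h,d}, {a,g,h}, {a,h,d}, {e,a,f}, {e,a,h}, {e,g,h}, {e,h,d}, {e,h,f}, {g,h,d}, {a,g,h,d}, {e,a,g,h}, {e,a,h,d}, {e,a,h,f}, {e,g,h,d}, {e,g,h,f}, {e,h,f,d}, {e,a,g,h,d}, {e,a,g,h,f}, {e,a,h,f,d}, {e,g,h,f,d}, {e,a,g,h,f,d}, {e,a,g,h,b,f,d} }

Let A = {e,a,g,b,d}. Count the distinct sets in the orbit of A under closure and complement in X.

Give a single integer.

10

X∖A={h,f}, int(X∖A)={h}, hence cl(A)={e,a,g,b,f,d}
Orbit (k=closure, c=complement):
  1. A     = {e,a,g,b,d}
  2. kA    = {e,a,g,b,f,d}
  3. cA    = {h,f}
  4. ckA   = {h}
  5. kcA   = {g,h,b,f,d}
  6. kckA  = {g,h,b,d}
  7. ckcA  = {e,a}
  8. ckckA = {e,a,f}
  9. kckcA = {e,a,b,f}
  10. ckckcA = {g,h,d}
(closed under both — stop)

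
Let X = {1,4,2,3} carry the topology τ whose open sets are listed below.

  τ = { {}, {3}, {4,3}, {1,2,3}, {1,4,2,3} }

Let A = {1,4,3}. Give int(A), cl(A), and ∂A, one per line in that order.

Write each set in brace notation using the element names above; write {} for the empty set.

int(A) = {4,3}
cl(A)  = {1,4,2,3}
∂A     = {1,2}

interior: largest open inside A is {4,3} (from {}, {3}, {4,3})
cl via duality: int({2}) = {}, so X∖{} = {1,4,2,3}
cl∖int = {1,2}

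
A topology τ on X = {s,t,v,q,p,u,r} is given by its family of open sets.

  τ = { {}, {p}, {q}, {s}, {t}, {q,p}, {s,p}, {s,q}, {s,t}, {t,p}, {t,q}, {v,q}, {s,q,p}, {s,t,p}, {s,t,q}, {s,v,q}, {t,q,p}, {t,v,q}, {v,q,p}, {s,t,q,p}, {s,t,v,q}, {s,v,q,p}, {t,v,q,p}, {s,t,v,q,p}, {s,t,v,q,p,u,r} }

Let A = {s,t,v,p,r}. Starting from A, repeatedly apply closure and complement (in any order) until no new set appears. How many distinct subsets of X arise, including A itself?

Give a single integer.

8

complement {q,u}; its interior {q}; cl(A) = X∖{q} = {s,t,v,p,u,r}
With k = closure, c = complement:
  1. A     = {s,t,v,p,r}
  2. kA    = {s,t,v,p,u,r}
  3. cA    = {q,u}
  4. ckA   = {q}
  5. kcA   = {v,q,u,r}
  6. ckcA  = {s,t,p}
  7. kckcA = {s,t,p,u,r}
  8. ckckcA = {v,q}
k, c of each give nothing new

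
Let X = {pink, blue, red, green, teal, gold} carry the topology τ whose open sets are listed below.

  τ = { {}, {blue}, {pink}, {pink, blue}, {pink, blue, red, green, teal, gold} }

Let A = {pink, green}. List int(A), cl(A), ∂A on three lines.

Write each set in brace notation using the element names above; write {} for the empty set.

int(A) = {pink}
cl(A)  = {pink, red, green, teal, gold}
∂A     = {red, green, teal, gold}

interior: largest open inside A is {pink} (from {}, {pink})
cl via duality: int({blue, red, teal, gold}) = {blue}, so X∖{blue} = {pink, red, green, teal, gold}
cl∖int = {red, green, teal, gold}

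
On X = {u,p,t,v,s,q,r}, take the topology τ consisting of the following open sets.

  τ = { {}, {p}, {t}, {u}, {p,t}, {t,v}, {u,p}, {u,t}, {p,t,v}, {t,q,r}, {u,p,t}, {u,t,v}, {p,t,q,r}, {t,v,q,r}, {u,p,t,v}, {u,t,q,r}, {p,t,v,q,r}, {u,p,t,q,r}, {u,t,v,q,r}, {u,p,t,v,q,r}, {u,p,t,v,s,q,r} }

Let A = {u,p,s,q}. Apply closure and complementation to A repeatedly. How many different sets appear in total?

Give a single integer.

8

closure: X∖int(X∖A) = X∖{t,v} = {u,p,s,q,r}
Let k=closure and c=complement:
  1. A     = {u,p,s,q}
  2. kA    = {u,p,s,q,r}
  3. cA    = {t,v,r}
  4. ckA   = {t,v}
  5. kcA   = {t,v,s,q,r}
  6. ckcA  = {u,p}
  7. kckcA = {u,p,s}
  8. ckckcA = {t,v,q,r}
— saturated at 8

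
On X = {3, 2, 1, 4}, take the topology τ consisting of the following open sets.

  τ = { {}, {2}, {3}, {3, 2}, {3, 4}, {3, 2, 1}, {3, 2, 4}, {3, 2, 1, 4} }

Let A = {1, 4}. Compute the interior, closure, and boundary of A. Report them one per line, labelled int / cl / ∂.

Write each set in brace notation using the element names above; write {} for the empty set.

opens ⊆ A: {}; union → int = {}
complement {3, 2}; its interior {3, 2}; cl(A) = X∖{3, 2} = {1, 4}
boundary = {1, 4} ∖ {} = {1, 4}

int(A) = {}
cl(A)  = {1, 4}
∂A     = {1, 4}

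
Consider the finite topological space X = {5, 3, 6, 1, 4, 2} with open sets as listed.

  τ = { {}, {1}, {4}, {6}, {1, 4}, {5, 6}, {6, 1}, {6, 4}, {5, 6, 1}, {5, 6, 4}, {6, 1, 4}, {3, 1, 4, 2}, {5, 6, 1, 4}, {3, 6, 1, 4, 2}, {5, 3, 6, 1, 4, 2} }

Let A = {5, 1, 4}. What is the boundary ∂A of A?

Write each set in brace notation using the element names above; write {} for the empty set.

open subsets of A: {}, {4}, {1}, {1, 4}; so int(A) = {1, 4}
closure: X∖int(X∖A) = X∖{6} = {5, 3, 1, 4, 2}
∂A = {5, 3, 1, 4, 2} minus {1, 4} = {5, 3, 2}

{5, 3, 2}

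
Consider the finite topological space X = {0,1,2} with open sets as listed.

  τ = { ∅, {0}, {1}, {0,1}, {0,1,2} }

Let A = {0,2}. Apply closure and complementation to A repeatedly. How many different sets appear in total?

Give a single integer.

cl via duality: int({1}) = {1}, so X∖{1} = {0,2}
Write k for closure, c for complement:
  1. A     = {0,2}
  2. cA    = {1}
  3. kcA   = {1,2}
  4. ckcA  = {0}
applying k or c yields no new set

4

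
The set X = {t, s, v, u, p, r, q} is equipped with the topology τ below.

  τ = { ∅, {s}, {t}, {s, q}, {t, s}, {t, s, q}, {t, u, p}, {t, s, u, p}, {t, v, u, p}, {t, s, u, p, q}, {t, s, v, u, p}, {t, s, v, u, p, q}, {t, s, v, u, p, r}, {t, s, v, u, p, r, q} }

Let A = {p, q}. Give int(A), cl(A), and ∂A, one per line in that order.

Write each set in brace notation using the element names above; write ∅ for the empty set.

int(A) = ∅
cl(A)  = {v, u, p, r, q}
∂A     = {v, u, p, r, q}

open subsets of A: ∅; so int(A) = ∅
closure: X∖int(X∖A) = X∖{t, s} = {v, u, p, r, q}
∂A = {v, u, p, r, q} minus ∅ = {v, u, p, r, q}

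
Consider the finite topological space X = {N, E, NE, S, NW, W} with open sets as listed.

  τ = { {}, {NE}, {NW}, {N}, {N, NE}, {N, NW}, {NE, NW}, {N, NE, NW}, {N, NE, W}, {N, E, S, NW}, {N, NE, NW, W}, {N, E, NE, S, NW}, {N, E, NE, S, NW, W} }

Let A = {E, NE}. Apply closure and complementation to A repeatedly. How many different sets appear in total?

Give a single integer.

X∖A={N, S, NW, W}, int(X∖A)={N, NW}, hence cl(A)={E, NE, S, W}
Orbit (k=closure, c=complement):
  1. A     = {E, NE}
  2. kA    = {E, NE, S, W}
  3. cA    = {N, S, NW, W}
  4. ckA   = {N, NW}
  5. kcA   = {N, E, S, NW, W}
  6. ckcA  = {NE}
  7. kckcA = {NE, W}
  8. ckckcA = {N, E, S, NW}
(closed under both — stop)

8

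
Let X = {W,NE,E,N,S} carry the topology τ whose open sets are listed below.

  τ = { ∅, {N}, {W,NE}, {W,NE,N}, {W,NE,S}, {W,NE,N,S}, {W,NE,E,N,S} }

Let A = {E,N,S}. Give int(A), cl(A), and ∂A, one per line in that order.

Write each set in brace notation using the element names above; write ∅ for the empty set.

int(A) = {N}
cl(A)  = {E,N,S}
∂A     = {E,S}

U open, U⊆A: ∅, {N}. int(A) = ⋃ = {N}
X∖A={W,NE}, int(X∖A)={W,NE}, hence cl(A)={E,N,S}
∂A: remove int from cl → {E,S}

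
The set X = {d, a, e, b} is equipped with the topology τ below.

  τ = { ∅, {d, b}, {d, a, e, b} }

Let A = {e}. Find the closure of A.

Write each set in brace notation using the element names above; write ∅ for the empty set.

{a, e}

X∖A={d, a, b}, int(X∖A)={d, b}, hence cl(A)={a, e}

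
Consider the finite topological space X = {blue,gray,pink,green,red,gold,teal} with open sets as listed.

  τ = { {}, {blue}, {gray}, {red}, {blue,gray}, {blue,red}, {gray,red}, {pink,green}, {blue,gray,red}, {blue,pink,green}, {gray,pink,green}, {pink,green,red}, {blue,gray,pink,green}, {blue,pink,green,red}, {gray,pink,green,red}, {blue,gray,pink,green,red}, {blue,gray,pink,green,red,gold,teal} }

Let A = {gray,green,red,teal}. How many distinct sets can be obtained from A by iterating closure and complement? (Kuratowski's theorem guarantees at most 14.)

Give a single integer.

closure: X∖int(X∖A) = X∖{blue} = {gray,pink,green,red,gold,teal}
Let k=closure and c=complement:
  1. A     = {gray,green,red,teal}
  2. kA    = {gray,pink,green,red,gold,teal}
  3. cA    = {blue,pink,gold}
  4. ckA   = {blue}
  5. kcA   = {blue,pink,green,gold,teal}
  6. kckA  = {blue,gold,teal}
  7. ckcA  = {gray,red}
  8. ckckA = {gray,pink,green,red}
  9. kckcA = {gray,red,gold,teal}
  10. ckckcA = {blue,pink,green}
— saturated at 10

10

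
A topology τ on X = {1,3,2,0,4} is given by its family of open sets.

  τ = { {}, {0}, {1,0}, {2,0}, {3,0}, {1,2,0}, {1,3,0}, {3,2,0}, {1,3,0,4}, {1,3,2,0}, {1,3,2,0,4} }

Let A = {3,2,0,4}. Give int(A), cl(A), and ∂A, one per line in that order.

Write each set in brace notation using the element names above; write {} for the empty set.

int(A) = {3,2,0}
cl(A)  = {1,3,2,0,4}
∂A     = {1,4}

opens ⊆ A: {}, {0}, {3,0}, {2,0}, {3,2,0}; union → int = {3,2,0}
complement {1}; its interior {}; cl(A) = X∖{} = {1,3,2,0,4}
boundary = {1,3,2,0,4} ∖ {3,2,0} = {1,4}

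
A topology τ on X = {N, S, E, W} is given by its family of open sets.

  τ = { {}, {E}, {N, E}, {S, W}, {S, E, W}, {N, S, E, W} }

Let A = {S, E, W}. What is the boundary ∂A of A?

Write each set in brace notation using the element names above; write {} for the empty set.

{N}

open subsets of A: {}, {E}, {S, W}, {S, E, W}; so int(A) = {S, E, W}
closure: X∖int(X∖A) = X∖{} = {N, S, E, W}
∂A = {N, S, E, W} minus {S, E, W} = {N}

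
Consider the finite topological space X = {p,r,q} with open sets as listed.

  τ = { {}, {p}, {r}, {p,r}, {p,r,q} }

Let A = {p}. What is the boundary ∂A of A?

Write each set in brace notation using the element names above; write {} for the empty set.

interior: largest open inside A is {p} (from {}, {p})
cl via duality: int({r,q}) = {r}, so X∖{r} = {p,q}
cl∖int = {q}

{q}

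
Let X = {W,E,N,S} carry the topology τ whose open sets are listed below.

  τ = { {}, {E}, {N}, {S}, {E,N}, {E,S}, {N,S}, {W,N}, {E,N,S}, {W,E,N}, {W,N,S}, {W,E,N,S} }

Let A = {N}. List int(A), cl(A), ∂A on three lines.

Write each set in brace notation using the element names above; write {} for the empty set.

int(A) = {N}
cl(A)  = {W,N}
∂A     = {W}

interior: largest open inside A is {N} (from {}, {N})
cl via duality: int({W,E,S}) = {E,S}, so X∖{E,S} = {W,N}
cl∖int = {W}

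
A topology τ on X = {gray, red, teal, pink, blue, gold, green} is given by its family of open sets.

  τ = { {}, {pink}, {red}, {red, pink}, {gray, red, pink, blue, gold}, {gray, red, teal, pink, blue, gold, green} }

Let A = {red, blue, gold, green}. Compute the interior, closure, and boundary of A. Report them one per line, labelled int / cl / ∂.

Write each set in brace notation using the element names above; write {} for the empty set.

int(A) = {red}
cl(A)  = {gray, red, teal, blue, gold, green}
∂A     = {gray, teal, blue, gold, green}

opens ⊆ A: {}, {red}; union → int = {red}
complement {gray, teal, pink}; its interior {pink}; cl(A) = X∖{pink} = {gray, red, teal, blue, gold, green}
boundary = {gray, red, teal, blue, gold, green} ∖ {red} = {gray, teal, blue, gold, green}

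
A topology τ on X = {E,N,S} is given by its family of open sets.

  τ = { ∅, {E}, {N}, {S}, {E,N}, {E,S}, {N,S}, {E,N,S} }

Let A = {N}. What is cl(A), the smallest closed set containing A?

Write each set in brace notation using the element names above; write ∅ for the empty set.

cl via duality: int({E,S}) = {E,S}, so X∖{E,S} = {N}

{N}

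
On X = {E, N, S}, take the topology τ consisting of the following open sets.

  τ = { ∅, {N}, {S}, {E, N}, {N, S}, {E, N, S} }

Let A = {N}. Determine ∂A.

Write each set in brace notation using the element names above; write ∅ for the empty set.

{E}

U open, U⊆A: ∅, {N}. int(A) = ⋃ = {N}
X∖A={E, S}, int(X∖A)={S}, hence cl(A)={E, N}
∂A: remove int from cl → {E}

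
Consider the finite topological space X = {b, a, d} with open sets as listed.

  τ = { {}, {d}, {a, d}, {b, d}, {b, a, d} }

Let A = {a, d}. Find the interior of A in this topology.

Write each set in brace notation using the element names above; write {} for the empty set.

U open, U⊆A: {}, {d}, {a, d}. int(A) = ⋃ = {a, d}

{a, d}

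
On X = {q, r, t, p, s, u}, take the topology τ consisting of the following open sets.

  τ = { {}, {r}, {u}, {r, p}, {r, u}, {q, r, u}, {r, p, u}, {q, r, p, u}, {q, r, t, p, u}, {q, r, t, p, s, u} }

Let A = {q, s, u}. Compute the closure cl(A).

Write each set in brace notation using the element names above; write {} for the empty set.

closure: X∖int(X∖A) = X∖{r, p} = {q, t, s, u}

{q, t, s, u}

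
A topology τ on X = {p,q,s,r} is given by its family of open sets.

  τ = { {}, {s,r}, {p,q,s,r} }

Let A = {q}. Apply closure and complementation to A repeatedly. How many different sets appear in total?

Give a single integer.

X∖A={p,s,r}, int(X∖A)={s,r}, hence cl(A)={p,q}
Orbit (k=closure, c=complement):
  1. A     = {q}
  2. kA    = {p,q}
  3. cA    = {p,s,r}
  4. ckA   = {s,r}
  5. kcA   = {p,q,s,r}
  6. ckcA  = {}
(closed under both — stop)

6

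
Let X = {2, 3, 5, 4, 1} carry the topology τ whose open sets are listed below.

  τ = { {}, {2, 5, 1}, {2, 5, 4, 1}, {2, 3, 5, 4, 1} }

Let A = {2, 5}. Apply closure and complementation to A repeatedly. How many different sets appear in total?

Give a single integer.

X∖A={3, 4, 1}, int(X∖A)={}, hence cl(A)={2, 3, 5, 4, 1}
Orbit (k=closure, c=complement):
  1. A     = {2, 5}
  2. kA    = {2, 3, 5, 4, 1}
  3. cA    = {3, 4, 1}
  4. ckA   = {}
(closed under both — stop)

4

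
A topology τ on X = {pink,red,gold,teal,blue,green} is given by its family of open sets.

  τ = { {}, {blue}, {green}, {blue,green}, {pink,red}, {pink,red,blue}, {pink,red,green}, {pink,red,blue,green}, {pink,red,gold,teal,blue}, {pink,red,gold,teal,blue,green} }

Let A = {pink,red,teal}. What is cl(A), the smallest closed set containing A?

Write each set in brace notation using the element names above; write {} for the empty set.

complement {gold,blue,green}; its interior {blue,green}; cl(A) = X∖{blue,green} = {pink,red,gold,teal}

{pink,red,gold,teal}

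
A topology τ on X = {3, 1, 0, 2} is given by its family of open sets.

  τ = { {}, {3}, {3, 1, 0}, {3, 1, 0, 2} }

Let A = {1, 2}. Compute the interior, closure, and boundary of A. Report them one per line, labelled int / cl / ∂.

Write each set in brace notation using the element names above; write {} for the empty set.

U open, U⊆A: {}. int(A) = ⋃ = {}
X∖A={3, 0}, int(X∖A)={3}, hence cl(A)={1, 0, 2}
∂A: remove int from cl → {1, 0, 2}

int(A) = {}
cl(A)  = {1, 0, 2}
∂A     = {1, 0, 2}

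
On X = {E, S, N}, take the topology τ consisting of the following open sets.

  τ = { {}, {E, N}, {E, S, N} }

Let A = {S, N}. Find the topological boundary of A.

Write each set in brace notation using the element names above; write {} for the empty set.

{E, S, N}

open subsets of A: {}; so int(A) = {}
closure: X∖int(X∖A) = X∖{} = {E, S, N}
∂A = {E, S, N} minus {} = {E, S, N}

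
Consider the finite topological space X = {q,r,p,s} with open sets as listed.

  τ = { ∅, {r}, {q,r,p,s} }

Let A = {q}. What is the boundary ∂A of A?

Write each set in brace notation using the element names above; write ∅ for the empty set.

{q,p,s}

interior: largest open inside A is ∅ (from ∅)
cl via duality: int({r,p,s}) = {r}, so X∖{r} = {q,p,s}
cl∖int = {q,p,s}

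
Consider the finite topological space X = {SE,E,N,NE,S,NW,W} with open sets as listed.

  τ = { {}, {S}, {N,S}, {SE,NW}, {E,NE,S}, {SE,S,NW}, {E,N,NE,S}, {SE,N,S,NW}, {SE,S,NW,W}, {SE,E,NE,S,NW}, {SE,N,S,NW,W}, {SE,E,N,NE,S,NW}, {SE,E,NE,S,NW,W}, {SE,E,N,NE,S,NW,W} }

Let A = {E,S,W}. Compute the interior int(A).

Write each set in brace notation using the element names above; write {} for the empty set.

opens ⊆ A: {}, {S}; union → int = {S}

{S}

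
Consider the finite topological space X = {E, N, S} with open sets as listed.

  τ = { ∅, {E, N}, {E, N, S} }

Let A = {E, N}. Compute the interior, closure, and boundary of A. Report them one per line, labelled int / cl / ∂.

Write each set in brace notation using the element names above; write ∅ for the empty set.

U open, U⊆A: ∅, {E, N}. int(A) = ⋃ = {E, N}
X∖A={S}, int(X∖A)=∅, hence cl(A)={E, N, S}
∂A: remove int from cl → {S}

int(A) = {E, N}
cl(A)  = {E, N, S}
∂A     = {S}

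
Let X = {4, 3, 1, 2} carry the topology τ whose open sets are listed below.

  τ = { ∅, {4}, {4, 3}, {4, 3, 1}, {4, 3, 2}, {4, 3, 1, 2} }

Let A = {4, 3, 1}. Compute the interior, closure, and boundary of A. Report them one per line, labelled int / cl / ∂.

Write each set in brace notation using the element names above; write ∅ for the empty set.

int(A) = {4, 3, 1}
cl(A)  = {4, 3, 1, 2}
∂A     = {2}

interior: largest open inside A is {4, 3, 1} (from ∅, {4}, {4, 3}, {4, 3, 1})
cl via duality: int({2}) = ∅, so X∖∅ = {4, 3, 1, 2}
cl∖int = {2}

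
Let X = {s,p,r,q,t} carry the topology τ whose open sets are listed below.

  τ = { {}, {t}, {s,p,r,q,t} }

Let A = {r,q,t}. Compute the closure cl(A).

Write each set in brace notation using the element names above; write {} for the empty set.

{s,p,r,q,t}

closure: X∖int(X∖A) = X∖{} = {s,p,r,q,t}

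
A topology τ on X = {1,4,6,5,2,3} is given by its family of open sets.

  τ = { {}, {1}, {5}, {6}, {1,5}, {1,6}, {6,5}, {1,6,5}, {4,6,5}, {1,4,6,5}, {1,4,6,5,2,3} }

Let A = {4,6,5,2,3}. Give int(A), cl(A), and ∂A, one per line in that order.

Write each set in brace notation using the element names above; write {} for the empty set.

int(A) = {4,6,5}
cl(A)  = {4,6,5,2,3}
∂A     = {2,3}

U open, U⊆A: {}, {6}, {5}, {6,5}, {4,6,5}. int(A) = ⋃ = {4,6,5}
X∖A={1}, int(X∖A)={1}, hence cl(A)={4,6,5,2,3}
∂A: remove int from cl → {2,3}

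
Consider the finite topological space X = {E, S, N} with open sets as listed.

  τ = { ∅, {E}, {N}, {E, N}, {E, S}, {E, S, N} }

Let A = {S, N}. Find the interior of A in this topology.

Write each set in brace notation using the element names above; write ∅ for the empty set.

{N}

opens ⊆ A: ∅, {N}; union → int = {N}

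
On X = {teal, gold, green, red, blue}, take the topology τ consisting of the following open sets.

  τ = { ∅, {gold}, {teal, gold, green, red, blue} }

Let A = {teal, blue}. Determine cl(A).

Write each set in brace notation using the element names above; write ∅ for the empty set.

complement {gold, green, red}; its interior {gold}; cl(A) = X∖{gold} = {teal, green, red, blue}

{teal, green, red, blue}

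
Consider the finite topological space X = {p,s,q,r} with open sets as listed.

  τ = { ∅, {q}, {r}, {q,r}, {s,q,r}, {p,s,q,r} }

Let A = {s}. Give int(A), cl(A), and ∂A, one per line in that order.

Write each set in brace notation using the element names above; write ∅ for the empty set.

int(A) = ∅
cl(A)  = {p,s}
∂A     = {p,s}

open subsets of A: ∅; so int(A) = ∅
closure: X∖int(X∖A) = X∖{q,r} = {p,s}
∂A = {p,s} minus ∅ = {p,s}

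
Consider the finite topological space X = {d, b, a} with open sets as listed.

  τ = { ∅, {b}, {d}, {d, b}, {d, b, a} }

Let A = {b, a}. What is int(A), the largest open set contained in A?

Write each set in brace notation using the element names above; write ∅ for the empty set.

opens ⊆ A: ∅, {b}; union → int = {b}

{b}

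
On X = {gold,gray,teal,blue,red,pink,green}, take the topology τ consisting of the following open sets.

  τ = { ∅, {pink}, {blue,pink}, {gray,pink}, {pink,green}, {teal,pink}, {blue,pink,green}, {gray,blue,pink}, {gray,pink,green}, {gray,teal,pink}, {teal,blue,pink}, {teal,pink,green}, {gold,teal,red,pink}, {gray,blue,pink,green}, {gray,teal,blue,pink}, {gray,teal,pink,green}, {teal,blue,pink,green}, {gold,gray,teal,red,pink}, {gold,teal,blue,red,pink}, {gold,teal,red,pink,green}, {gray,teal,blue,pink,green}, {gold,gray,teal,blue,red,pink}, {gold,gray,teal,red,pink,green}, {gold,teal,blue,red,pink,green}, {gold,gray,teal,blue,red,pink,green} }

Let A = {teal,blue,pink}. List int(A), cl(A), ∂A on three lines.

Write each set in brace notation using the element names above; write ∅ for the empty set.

int(A) = {teal,blue,pink}
cl(A)  = {gold,gray,teal,blue,red,pink,green}
∂A     = {gold,gray,red,green}

opens ⊆ A: ∅, {pink}, {teal,pink}, {blue,pink}, {teal,blue,pink}; union → int = {teal,blue,pink}
complement {gold,gray,red,green}; its interior ∅; cl(A) = X∖∅ = {gold,gray,teal,blue,red,pink,green}
boundary = {gold,gray,teal,blue,red,pink,green} ∖ {teal,blue,pink} = {gold,gray,red,green}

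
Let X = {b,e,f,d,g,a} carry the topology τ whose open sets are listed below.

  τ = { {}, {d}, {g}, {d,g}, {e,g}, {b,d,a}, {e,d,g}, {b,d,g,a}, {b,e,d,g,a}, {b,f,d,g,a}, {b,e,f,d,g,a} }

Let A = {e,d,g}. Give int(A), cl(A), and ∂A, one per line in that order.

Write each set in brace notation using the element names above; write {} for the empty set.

int(A) = {e,d,g}
cl(A)  = {b,e,f,d,g,a}
∂A     = {b,f,a}

U open, U⊆A: {}, {g}, {d}, {e,g}, {d,g}, {e,d,g}. int(A) = ⋃ = {e,d,g}
X∖A={b,f,a}, int(X∖A)={}, hence cl(A)={b,e,f,d,g,a}
∂A: remove int from cl → {b,f,a}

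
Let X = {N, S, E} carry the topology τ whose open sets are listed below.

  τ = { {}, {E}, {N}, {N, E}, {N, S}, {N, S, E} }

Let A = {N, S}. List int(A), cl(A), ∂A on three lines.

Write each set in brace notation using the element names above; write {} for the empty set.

open subsets of A: {}, {N}, {N, S}; so int(A) = {N, S}
closure: X∖int(X∖A) = X∖{E} = {N, S}
∂A = {N, S} minus {N, S} = {}

int(A) = {N, S}
cl(A)  = {N, S}
∂A     = {}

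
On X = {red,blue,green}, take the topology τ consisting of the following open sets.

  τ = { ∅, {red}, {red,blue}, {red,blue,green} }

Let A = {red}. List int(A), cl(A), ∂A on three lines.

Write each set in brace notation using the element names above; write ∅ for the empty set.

opens ⊆ A: ∅, {red}; union → int = {red}
complement {blue,green}; its interior ∅; cl(A) = X∖∅ = {red,blue,green}
boundary = {red,blue,green} ∖ {red} = {blue,green}

int(A) = {red}
cl(A)  = {red,blue,green}
∂A     = {blue,green}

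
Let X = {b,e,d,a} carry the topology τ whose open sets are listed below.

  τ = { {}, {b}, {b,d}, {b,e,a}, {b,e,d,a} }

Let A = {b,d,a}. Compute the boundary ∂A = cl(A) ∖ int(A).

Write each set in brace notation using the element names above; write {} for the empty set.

opens ⊆ A: {}, {b}, {b,d}; union → int = {b,d}
complement {e}; its interior {}; cl(A) = X∖{} = {b,e,d,a}
boundary = {b,e,d,a} ∖ {b,d} = {e,a}

{e,a}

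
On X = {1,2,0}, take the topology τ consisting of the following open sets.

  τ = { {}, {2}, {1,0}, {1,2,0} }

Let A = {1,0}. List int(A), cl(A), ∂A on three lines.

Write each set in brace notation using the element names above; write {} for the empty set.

int(A) = {1,0}
cl(A)  = {1,0}
∂A     = {}

open subsets of A: {}, {1,0}; so int(A) = {1,0}
closure: X∖int(X∖A) = X∖{2} = {1,0}
∂A = {1,0} minus {1,0} = {}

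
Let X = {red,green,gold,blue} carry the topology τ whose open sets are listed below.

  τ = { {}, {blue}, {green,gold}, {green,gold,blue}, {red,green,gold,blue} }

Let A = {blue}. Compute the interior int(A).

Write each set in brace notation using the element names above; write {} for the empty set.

opens ⊆ A: {}, {blue}; union → int = {blue}

{blue}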